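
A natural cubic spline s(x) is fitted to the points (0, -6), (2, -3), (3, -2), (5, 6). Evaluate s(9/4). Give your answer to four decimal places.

Write m_i for s''(x_i). With h_i = 2, 1, 2 and divided differences Δ_i = 3/2, 1, 4, the continuity of s' gives the tridiagonal system
  2·m_0 + 6·m_1 + 1·m_2 = 6(Δ_1 - Δ_0) = -3
  1·m_1 + 6·m_2 + 2·m_3 = 6(Δ_2 - Δ_1) = 18
Natural end conditions: m_0 = m_3 = 0.
Hence m_0 = 0, m_1 = -36/35, m_2 = 111/35, m_3 = 0.
On [2, 3], s(x) = -3 + 57/70·(x - 2) - 18/35·(x - 2)² + 7/10·(x - 2)³.
With (x - 2) = 1/4: s(9/4) = -12623/4480.

-2.8176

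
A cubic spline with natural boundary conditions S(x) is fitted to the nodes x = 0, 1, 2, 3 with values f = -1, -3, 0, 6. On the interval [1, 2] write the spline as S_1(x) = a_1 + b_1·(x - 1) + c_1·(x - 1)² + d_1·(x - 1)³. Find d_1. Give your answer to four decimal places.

-0.6667

With M_i denoting the second derivative at x_i, h_i = 1, 1, 1, and Δ_i = (y_(i+1) − y_i)/h_i = -2, 3, 6:
  1·M_0 + 4·M_1 + 1·M_2 = 6(Δ_1 - Δ_0) = 30
  1·M_1 + 4·M_2 + 1·M_3 = 6(Δ_2 - Δ_1) = 18
Natural end conditions: M_0 = M_3 = 0.
Forward elimination and back-substitution give M_0 = 0, M_1 = 34/5, M_2 = 14/5, M_3 = 0.
On [1, 2], with S_1(x) = a_1 + b_1·(x - 1) + c_1·(x - 1)² + d_1·(x - 1)³: c_1 = M_1/2 = 17/5, d_1 = (M_2 - M_1)/(6h_1) = -2/3, b_1 = Δ_1 - h_1(2M_1 + M_2)/6 = 4/15.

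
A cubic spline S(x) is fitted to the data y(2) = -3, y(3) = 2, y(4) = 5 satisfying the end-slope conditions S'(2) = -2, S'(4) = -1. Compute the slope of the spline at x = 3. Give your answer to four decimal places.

6.7500

Put M_i = S'' at the i-th knot. Here h = (1, 1) and Δ = (5, 3), so the interior equations h_(i-1)·M_(i-1) + 2(h_(i-1)+h_i)·M_i + h_i·M_(i+1) = 6(Δ_i − Δ_(i-1)) read
  1·M_0 + 4·M_1 + 1·M_2 = 6(Δ_1 - Δ_0) = -12
Clamped end conditions give two more equations: 2h_0·M_0 + h_0·M_1 = 6(Δ_0 - S'(2)) = 42 and h_1·M_1 + 2h_1·M_2 = 6(S'(4) - Δ_1) = -24.
Forward elimination and back-substitution give M_0 = 49/2, M_1 = -7, M_2 = -17/2.
On [3, 4], S'(x) = b_1 + 2c_1·(x - 3) + 3d_1·(x - 3)² with b_1 = Δ_1 - h_1(2M_1 + M_2)/6 = 27/4, c_1 = M_1/2 = -7/2, d_1 = (M_2 - M_1)/(6h_1) = -1/4. So S'(3) = 27/4.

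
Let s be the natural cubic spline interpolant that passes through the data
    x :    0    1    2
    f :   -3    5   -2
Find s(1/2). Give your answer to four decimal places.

Write M_i for s''(x_i). With h_i = 1, 1 and divided differences Δ_i = 8, -7, the continuity of s' gives the tridiagonal system
  1·M_0 + 4·M_1 + 1·M_2 = 6(Δ_1 - Δ_0) = -90
Natural end conditions: M_0 = M_2 = 0.
Solving: M_0 = 0, M_1 = -45/2, M_2 = 0.
On [0, 1], s(x) = -3 + 47/4·x + 0·x² - 15/4·x³.
With x = 1/2: s(1/2) = 77/32.

2.4063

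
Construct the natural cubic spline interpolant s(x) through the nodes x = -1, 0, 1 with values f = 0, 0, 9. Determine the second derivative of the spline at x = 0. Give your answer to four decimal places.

Put σ_i = s'' at the i-th knot. Here h = (1, 1) and Δ = (0, 9), so the interior equations h_(i-1)·σ_(i-1) + 2(h_(i-1)+h_i)·σ_i + h_i·σ_(i+1) = 6(Δ_i − Δ_(i-1)) read
  1·σ_0 + 4·σ_1 + 1·σ_2 = 6(Δ_1 - Δ_0) = 54
Natural end conditions: σ_0 = σ_2 = 0.
Solving: σ_0 = 0, σ_1 = 27/2, σ_2 = 0.

13.5000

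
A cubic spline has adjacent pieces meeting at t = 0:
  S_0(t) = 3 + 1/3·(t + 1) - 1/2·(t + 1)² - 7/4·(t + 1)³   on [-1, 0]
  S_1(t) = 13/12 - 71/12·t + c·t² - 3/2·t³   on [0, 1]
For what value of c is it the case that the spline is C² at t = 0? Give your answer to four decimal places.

-5.7500

S_0''(t) = -1 - 21/2·(t + 1), so S_0''(0) = -23/2. On the right, S_1''(0) = 2c, so c = -23/4.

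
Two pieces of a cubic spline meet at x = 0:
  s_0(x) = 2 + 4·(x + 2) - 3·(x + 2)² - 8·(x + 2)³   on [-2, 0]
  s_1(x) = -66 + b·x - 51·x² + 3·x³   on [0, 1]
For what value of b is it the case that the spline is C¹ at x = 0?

s_0'(x) = 4 - 6·(x + 2) - 24·(x + 2)², so s_0'(0) = -104. On the right, s_1'(0) = b, so b = -104.

-104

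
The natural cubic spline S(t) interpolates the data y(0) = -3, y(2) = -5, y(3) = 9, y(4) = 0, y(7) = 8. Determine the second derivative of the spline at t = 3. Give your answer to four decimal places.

-43.6180

Write σ_i for S''(x_i). With h_i = 2, 1, 1, 3 and divided differences Δ_i = -1, 14, -9, 8/3, the continuity of S' gives the tridiagonal system
  2·σ_0 + 6·σ_1 + 1·σ_2 = 6(Δ_1 - Δ_0) = 90
  1·σ_1 + 4·σ_2 + 1·σ_3 = 6(Δ_2 - Δ_1) = -138
  1·σ_2 + 8·σ_3 + 3·σ_4 = 6(Δ_3 - Δ_2) = 70
Natural end conditions: σ_0 = σ_4 = 0.
Solving: σ_0 = 0, σ_1 = 1982/89, σ_2 = -3882/89, σ_3 = 1264/89, σ_4 = 0.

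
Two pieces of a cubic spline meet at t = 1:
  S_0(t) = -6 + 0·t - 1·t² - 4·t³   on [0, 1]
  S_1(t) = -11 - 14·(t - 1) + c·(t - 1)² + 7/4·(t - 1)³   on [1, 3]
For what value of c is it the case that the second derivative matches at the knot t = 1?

-13

S_0''(t) = -2 - 24·t, so S_0''(1) = -26. On the right, S_1''(1) = 2c, so c = -13.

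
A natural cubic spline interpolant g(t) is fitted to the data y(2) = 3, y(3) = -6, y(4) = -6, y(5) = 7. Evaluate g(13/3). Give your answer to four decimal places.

With M_i denoting the second derivative at x_i, h_i = 1, 1, 1, and Δ_i = (y_(i+1) − y_i)/h_i = -9, 0, 13:
  1·M_0 + 4·M_1 + 1·M_2 = 6(Δ_1 - Δ_0) = 54
  1·M_1 + 4·M_2 + 1·M_3 = 6(Δ_2 - Δ_1) = 78
Natural end conditions: M_0 = M_3 = 0.
Solving the tridiagonal system: M_0 = 0, M_1 = 46/5, M_2 = 86/5, M_3 = 0.
On [4, 5], g(t) = -6 + 109/15·(t - 4) + 43/5·(t - 4)² - 43/15·(t - 4)³.
With (t - 4) = 1/3: g(13/3) = -221/81.

-2.7284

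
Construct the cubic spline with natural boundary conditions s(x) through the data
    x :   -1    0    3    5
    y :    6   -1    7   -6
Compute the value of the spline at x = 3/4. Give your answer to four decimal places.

-1.1242

With m_i denoting the second derivative at x_i, h_i = 1, 3, 2, and Δ_i = (y_(i+1) − y_i)/h_i = -7, 8/3, -13/2:
  1·m_0 + 8·m_1 + 3·m_2 = 6(Δ_1 - Δ_0) = 58
  3·m_1 + 10·m_2 + 2·m_3 = 6(Δ_2 - Δ_1) = -55
Natural end conditions: m_0 = m_3 = 0.
Hence m_0 = 0, m_1 = 745/71, m_2 = -614/71, m_3 = 0.
On [0, 3], s(x) = -1 - 746/213·x + 745/142·x² - 151/142·x³.
With x = 3/4: s(3/4) = -10217/9088.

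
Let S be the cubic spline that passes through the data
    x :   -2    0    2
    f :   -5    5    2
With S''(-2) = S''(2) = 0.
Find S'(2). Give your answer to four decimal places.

-3.1250

Put M_i = S'' at the i-th knot. Here h = (2, 2) and Δ = (5, -3/2), so the interior equations h_(i-1)·M_(i-1) + 2(h_(i-1)+h_i)·M_i + h_i·M_(i+1) = 6(Δ_i − Δ_(i-1)) read
  2·M_0 + 8·M_1 + 2·M_2 = 6(Δ_1 - Δ_0) = -39
Natural end conditions: M_0 = M_2 = 0.
Forward elimination and back-substitution give M_0 = 0, M_1 = -39/8, M_2 = 0.
On [0, 2], S'(x) = b_1 + 2c_1·x + 3d_1·x² with b_1 = Δ_1 - h_1(2M_1 + M_2)/6 = 7/4, c_1 = M_1/2 = -39/16, d_1 = (M_2 - M_1)/(6h_1) = 13/32. So S'(2) = -25/8.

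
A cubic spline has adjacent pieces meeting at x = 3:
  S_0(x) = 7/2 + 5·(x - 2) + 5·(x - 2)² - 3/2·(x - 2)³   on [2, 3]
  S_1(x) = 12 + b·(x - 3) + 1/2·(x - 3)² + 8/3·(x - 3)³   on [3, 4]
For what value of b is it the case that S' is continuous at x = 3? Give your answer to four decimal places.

10.5000

S_0'(x) = 5 + 10·(x - 2) - 9/2·(x - 2)², so S_0'(3) = 21/2. On the right, S_1'(3) = b, so b = 21/2.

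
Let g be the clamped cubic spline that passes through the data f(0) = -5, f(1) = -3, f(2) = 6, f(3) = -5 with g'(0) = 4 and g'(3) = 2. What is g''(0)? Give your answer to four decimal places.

-20.5333

Write M_i for g''(x_i). With h_i = 1, 1, 1 and divided differences Δ_i = 2, 9, -11, the continuity of g' gives the tridiagonal system
  1·M_0 + 4·M_1 + 1·M_2 = 6(Δ_1 - Δ_0) = 42
  1·M_1 + 4·M_2 + 1·M_3 = 6(Δ_2 - Δ_1) = -120
Clamped end conditions give two more equations: 2h_0·M_0 + h_0·M_1 = 6(Δ_0 - g'(0)) = -12 and h_2·M_2 + 2h_2·M_3 = 6(g'(3) - Δ_2) = 78.
Solving: M_0 = -308/15, M_1 = 436/15, M_2 = -806/15, M_3 = 988/15.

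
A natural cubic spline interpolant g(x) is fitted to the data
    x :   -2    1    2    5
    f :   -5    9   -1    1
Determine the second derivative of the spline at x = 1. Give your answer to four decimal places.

-12.1905

Let m_i = g''(x_i). Step sizes h_i = 3, 1, 3; slopes of the chords Δ_i = (y_(i+1) - y_i)/h_i = 14/3, -10, 2/3.
  3·m_0 + 8·m_1 + 1·m_2 = 6(Δ_1 - Δ_0) = -88
  1·m_1 + 8·m_2 + 3·m_3 = 6(Δ_2 - Δ_1) = 64
Natural end conditions: m_0 = m_3 = 0.
Forward elimination and back-substitution give m_0 = 0, m_1 = -256/21, m_2 = 200/21, m_3 = 0.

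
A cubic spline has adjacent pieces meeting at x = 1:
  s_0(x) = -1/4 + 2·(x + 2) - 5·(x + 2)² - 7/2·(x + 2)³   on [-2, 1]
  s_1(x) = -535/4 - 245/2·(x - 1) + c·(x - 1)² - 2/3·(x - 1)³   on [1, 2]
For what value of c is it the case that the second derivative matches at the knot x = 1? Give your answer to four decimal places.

s_0''(x) = -10 - 21·(x + 2), so s_0''(1) = -73. On the right, s_1''(1) = 2c, so c = -73/2.

-36.5000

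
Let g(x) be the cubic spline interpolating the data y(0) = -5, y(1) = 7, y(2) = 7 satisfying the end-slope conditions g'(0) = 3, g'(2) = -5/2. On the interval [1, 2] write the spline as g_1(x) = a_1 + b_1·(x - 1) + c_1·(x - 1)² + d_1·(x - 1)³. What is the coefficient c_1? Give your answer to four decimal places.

Write M_i for g''(x_i). With h_i = 1, 1 and divided differences Δ_i = 12, 0, the continuity of g' gives the tridiagonal system
  1·M_0 + 4·M_1 + 1·M_2 = 6(Δ_1 - Δ_0) = -72
Clamped end conditions give two more equations: 2h_0·M_0 + h_0·M_1 = 6(Δ_0 - g'(0)) = 54 and h_1·M_1 + 2h_1·M_2 = 6(g'(2) - Δ_1) = -15.
Forward elimination and back-substitution give M_0 = 169/4, M_1 = -61/2, M_2 = 31/4.
On [1, 2], with g_1(x) = a_1 + b_1·(x - 1) + c_1·(x - 1)² + d_1·(x - 1)³: c_1 = M_1/2 = -61/4, d_1 = (M_2 - M_1)/(6h_1) = 51/8, b_1 = Δ_1 - h_1(2M_1 + M_2)/6 = 71/8.

-15.2500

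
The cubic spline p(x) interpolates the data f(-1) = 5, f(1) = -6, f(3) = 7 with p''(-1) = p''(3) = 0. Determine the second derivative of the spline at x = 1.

Write m_i for p''(x_i). With h_i = 2, 2 and divided differences Δ_i = -11/2, 13/2, the continuity of p' gives the tridiagonal system
  2·m_0 + 8·m_1 + 2·m_2 = 6(Δ_1 - Δ_0) = 72
Natural end conditions: m_0 = m_2 = 0.
Solving the tridiagonal system: m_0 = 0, m_1 = 9, m_2 = 0.

9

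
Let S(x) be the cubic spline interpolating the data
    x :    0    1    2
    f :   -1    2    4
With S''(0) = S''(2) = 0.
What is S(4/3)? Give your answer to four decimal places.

2.7593

Let M_i = S''(x_i). Step sizes h_i = 1, 1; slopes of the chords Δ_i = (y_(i+1) - y_i)/h_i = 3, 2.
  1·M_0 + 4·M_1 + 1·M_2 = 6(Δ_1 - Δ_0) = -6
Natural end conditions: M_0 = M_2 = 0.
Solving: M_0 = 0, M_1 = -3/2, M_2 = 0.
On [1, 2], S(x) = 2 + 5/2·(x - 1) - 3/4·(x - 1)² + 1/4·(x - 1)³.
With (x - 1) = 1/3: S(4/3) = 149/54.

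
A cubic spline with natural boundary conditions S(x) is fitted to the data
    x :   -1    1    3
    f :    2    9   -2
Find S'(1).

Let m_i = S''(x_i). Step sizes h_i = 2, 2; slopes of the chords Δ_i = (y_(i+1) - y_i)/h_i = 7/2, -11/2.
  2·m_0 + 8·m_1 + 2·m_2 = 6(Δ_1 - Δ_0) = -54
Natural end conditions: m_0 = m_2 = 0.
Forward elimination and back-substitution give m_0 = 0, m_1 = -27/4, m_2 = 0.
On [1, 3], S'(x) = b_1 + 2c_1·(x - 1) + 3d_1·(x - 1)² with b_1 = Δ_1 - h_1(2m_1 + m_2)/6 = -1, c_1 = m_1/2 = -27/8, d_1 = (m_2 - m_1)/(6h_1) = 9/16. So S'(1) = -1.

-1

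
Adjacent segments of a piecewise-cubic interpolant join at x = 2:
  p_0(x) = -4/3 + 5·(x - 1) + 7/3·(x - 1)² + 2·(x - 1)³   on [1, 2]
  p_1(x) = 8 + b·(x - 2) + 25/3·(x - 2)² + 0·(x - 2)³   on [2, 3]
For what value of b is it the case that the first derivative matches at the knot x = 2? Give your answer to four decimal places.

p_0'(x) = 5 + 14/3·(x - 1) + 6·(x - 1)², so p_0'(2) = 47/3. On the right, p_1'(2) = b, so b = 47/3.

15.6667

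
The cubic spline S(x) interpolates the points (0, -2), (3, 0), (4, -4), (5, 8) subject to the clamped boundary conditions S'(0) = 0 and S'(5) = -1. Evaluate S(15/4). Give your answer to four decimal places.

-4.8508

Put m_i = S'' at the i-th knot. Here h = (3, 1, 1) and Δ = (2/3, -4, 12), so the interior equations h_(i-1)·m_(i-1) + 2(h_(i-1)+h_i)·m_i + h_i·m_(i+1) = 6(Δ_i − Δ_(i-1)) read
  3·m_0 + 8·m_1 + 1·m_2 = 6(Δ_1 - Δ_0) = -28
  1·m_1 + 4·m_2 + 1·m_3 = 6(Δ_2 - Δ_1) = 96
Clamped end conditions give two more equations: 2h_0·m_0 + h_0·m_1 = 6(Δ_0 - S'(0)) = 4 and h_2·m_2 + 2h_2·m_3 = 6(S'(5) - Δ_2) = -78.
Solving the tridiagonal system: m_0 = 538/87, m_1 = -320/29, m_2 = 1210/29, m_3 = -1736/29.
On [3, 4], S(x) = 0 - 211/29·(x - 3) - 160/29·(x - 3)² + 255/29·(x - 3)³.
With (x - 3) = 3/4: S(15/4) = -9003/1856.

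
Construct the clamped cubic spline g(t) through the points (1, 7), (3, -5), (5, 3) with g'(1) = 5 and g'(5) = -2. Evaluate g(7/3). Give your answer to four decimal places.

With M_i denoting the second derivative at x_i, h_i = 2, 2, and Δ_i = (y_(i+1) − y_i)/h_i = -6, 4:
  2·M_0 + 8·M_1 + 2·M_2 = 6(Δ_1 - Δ_0) = 60
Clamped end conditions give two more equations: 2h_0·M_0 + h_0·M_1 = 6(Δ_0 - g'(1)) = -66 and h_1·M_1 + 2h_1·M_2 = 6(g'(5) - Δ_1) = -36.
Solving: M_0 = -103/4, M_1 = 37/2, M_2 = -73/4.
On [1, 3], g(t) = 7 + 5·(t - 1) - 103/8·(t - 1)² + 59/16·(t - 1)³.
With (t - 1) = 4/3: g(7/3) = -13/27.

-0.4815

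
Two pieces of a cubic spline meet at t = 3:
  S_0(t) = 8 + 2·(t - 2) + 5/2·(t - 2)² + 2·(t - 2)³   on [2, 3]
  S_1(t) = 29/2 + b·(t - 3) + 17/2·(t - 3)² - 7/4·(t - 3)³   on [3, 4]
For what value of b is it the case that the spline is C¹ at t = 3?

13

S_0'(t) = 2 + 5·(t - 2) + 6·(t - 2)², so S_0'(3) = 13. On the right, S_1'(3) = b, so b = 13.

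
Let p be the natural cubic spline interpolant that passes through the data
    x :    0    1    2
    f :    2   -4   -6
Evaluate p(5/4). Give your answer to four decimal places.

-4.8281

Let M_i = p''(x_i). Step sizes h_i = 1, 1; slopes of the chords Δ_i = (y_(i+1) - y_i)/h_i = -6, -2.
  1·M_0 + 4·M_1 + 1·M_2 = 6(Δ_1 - Δ_0) = 24
Natural end conditions: M_0 = M_2 = 0.
Hence M_0 = 0, M_1 = 6, M_2 = 0.
On [1, 2], p(x) = -4 - 4·(x - 1) + 3·(x - 1)² - 1·(x - 1)³.
With (x - 1) = 1/4: p(5/4) = -309/64.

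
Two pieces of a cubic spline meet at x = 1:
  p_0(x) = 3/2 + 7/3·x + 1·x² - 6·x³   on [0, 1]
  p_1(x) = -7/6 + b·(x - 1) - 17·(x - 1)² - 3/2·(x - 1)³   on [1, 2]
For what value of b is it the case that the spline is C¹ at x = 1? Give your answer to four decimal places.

p_0'(x) = 7/3 + 2·x - 18·x², so p_0'(1) = -41/3. On the right, p_1'(1) = b, so b = -41/3.

-13.6667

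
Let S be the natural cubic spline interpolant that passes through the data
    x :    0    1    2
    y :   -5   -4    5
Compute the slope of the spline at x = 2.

11

With M_i denoting the second derivative at x_i, h_i = 1, 1, and Δ_i = (y_(i+1) − y_i)/h_i = 1, 9:
  1·M_0 + 4·M_1 + 1·M_2 = 6(Δ_1 - Δ_0) = 48
Natural end conditions: M_0 = M_2 = 0.
Hence M_0 = 0, M_1 = 12, M_2 = 0.
On [1, 2], S'(x) = b_1 + 2c_1·(x - 1) + 3d_1·(x - 1)² with b_1 = Δ_1 - h_1(2M_1 + M_2)/6 = 5, c_1 = M_1/2 = 6, d_1 = (M_2 - M_1)/(6h_1) = -2. So S'(2) = 11.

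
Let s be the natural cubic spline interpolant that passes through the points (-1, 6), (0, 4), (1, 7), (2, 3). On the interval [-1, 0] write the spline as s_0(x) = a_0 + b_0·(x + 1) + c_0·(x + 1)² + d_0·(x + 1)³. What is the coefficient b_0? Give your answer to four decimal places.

-3.8000

Write M_i for s''(x_i). With h_i = 1, 1, 1 and divided differences Δ_i = -2, 3, -4, the continuity of s' gives the tridiagonal system
  1·M_0 + 4·M_1 + 1·M_2 = 6(Δ_1 - Δ_0) = 30
  1·M_1 + 4·M_2 + 1·M_3 = 6(Δ_2 - Δ_1) = -42
Natural end conditions: M_0 = M_3 = 0.
Forward elimination and back-substitution give M_0 = 0, M_1 = 54/5, M_2 = -66/5, M_3 = 0.
On [-1, 0], with s_0(x) = a_0 + b_0·(x + 1) + c_0·(x + 1)² + d_0·(x + 1)³: c_0 = M_0/2 = 0, d_0 = (M_1 - M_0)/(6h_0) = 9/5, b_0 = Δ_0 - h_0(2M_0 + M_1)/6 = -19/5.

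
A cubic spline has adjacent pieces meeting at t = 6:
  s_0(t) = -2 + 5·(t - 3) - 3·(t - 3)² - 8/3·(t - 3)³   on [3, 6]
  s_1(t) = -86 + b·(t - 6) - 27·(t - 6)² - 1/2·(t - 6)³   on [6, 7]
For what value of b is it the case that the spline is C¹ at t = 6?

-85

s_0'(t) = 5 - 6·(t - 3) - 8·(t - 3)², so s_0'(6) = -85. On the right, s_1'(6) = b, so b = -85.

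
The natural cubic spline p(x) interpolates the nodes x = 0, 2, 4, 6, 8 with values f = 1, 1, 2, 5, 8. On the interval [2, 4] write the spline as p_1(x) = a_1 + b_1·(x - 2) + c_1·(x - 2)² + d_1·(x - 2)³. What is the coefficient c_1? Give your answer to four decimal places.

Write M_i for p''(x_i). With h_i = 2, 2, 2, 2 and divided differences Δ_i = 0, 1/2, 3/2, 3/2, the continuity of p' gives the tridiagonal system
  2·M_0 + 8·M_1 + 2·M_2 = 6(Δ_1 - Δ_0) = 3
  2·M_1 + 8·M_2 + 2·M_3 = 6(Δ_2 - Δ_1) = 6
  2·M_2 + 8·M_3 + 2·M_4 = 6(Δ_3 - Δ_2) = 0
Natural end conditions: M_0 = M_4 = 0.
Solving: M_0 = 0, M_1 = 3/16, M_2 = 3/4, M_3 = -3/16, M_4 = 0.
On [2, 4], with p_1(x) = a_1 + b_1·(x - 2) + c_1·(x - 2)² + d_1·(x - 2)³: c_1 = M_1/2 = 3/32, d_1 = (M_2 - M_1)/(6h_1) = 3/64, b_1 = Δ_1 - h_1(2M_1 + M_2)/6 = 1/8.

0.0938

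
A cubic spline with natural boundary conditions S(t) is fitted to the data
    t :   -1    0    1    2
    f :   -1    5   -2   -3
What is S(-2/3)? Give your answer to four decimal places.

Write M_i for S''(x_i). With h_i = 1, 1, 1 and divided differences Δ_i = 6, -7, -1, the continuity of S' gives the tridiagonal system
  1·M_0 + 4·M_1 + 1·M_2 = 6(Δ_1 - Δ_0) = -78
  1·M_1 + 4·M_2 + 1·M_3 = 6(Δ_2 - Δ_1) = 36
Natural end conditions: M_0 = M_3 = 0.
Hence M_0 = 0, M_1 = -116/5, M_2 = 74/5, M_3 = 0.
On [-1, 0], S(t) = -1 + 148/15·(t + 1) + 0·(t + 1)² - 58/15·(t + 1)³.
With (t + 1) = 1/3: S(-2/3) = 869/405.

2.1457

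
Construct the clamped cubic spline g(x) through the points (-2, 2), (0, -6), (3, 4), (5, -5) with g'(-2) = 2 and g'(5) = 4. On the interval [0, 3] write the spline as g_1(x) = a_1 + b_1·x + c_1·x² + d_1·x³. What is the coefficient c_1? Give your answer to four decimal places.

5.3854

Write σ_i for g''(x_i). With h_i = 2, 3, 2 and divided differences Δ_i = -4, 10/3, -9/2, the continuity of g' gives the tridiagonal system
  2·σ_0 + 10·σ_1 + 3·σ_2 = 6(Δ_1 - Δ_0) = 44
  3·σ_1 + 10·σ_2 + 2·σ_3 = 6(Δ_2 - Δ_1) = -47
Clamped end conditions give two more equations: 2h_0·σ_0 + h_0·σ_1 = 6(Δ_0 - g'(-2)) = -36 and h_2·σ_2 + 2h_2·σ_3 = 6(g'(5) - Δ_2) = 51.
Hence σ_0 = -1381/96, σ_1 = 517/48, σ_2 = -559/48, σ_3 = 1783/96.
On [0, 3], with g_1(x) = a_1 + b_1·x + c_1·x² + d_1·x³: c_1 = σ_1/2 = 517/96, d_1 = (σ_2 - σ_1)/(6h_1) = -269/216, b_1 = Δ_1 - h_1(2σ_1 + σ_2)/6 = -155/96.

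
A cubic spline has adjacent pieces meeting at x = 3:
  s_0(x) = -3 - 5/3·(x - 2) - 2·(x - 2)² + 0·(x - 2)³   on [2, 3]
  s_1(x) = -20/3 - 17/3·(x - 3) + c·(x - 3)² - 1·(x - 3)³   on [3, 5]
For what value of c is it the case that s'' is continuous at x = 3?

-2

s_0''(x) = -4 + 0·(x - 2), so s_0''(3) = -4. On the right, s_1''(3) = 2c, so c = -2.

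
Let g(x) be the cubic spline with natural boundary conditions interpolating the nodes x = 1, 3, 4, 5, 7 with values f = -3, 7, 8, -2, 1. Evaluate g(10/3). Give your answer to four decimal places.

Write M_i for g''(x_i). With h_i = 2, 1, 1, 2 and divided differences Δ_i = 5, 1, -10, 3/2, the continuity of g' gives the tridiagonal system
  2·M_0 + 6·M_1 + 1·M_2 = 6(Δ_1 - Δ_0) = -24
  1·M_1 + 4·M_2 + 1·M_3 = 6(Δ_2 - Δ_1) = -66
  1·M_2 + 6·M_3 + 2·M_4 = 6(Δ_3 - Δ_2) = 69
Natural end conditions: M_0 = M_4 = 0.
Solving the tridiagonal system: M_0 = 0, M_1 = -29/44, M_2 = -441/22, M_3 = 653/44, M_4 = 0.
On [3, 4], g(x) = 7 + 301/66·(x - 3) - 29/88·(x - 3)² - 853/264·(x - 3)³.
With (x - 3) = 1/3: g(10/3) = 29809/3564.

8.3639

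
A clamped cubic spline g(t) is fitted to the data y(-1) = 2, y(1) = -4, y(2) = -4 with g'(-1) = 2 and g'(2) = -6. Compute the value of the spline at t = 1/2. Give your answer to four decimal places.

-2.9219

With σ_i denoting the second derivative at x_i, h_i = 2, 1, and Δ_i = (y_(i+1) − y_i)/h_i = -3, 0:
  2·σ_0 + 6·σ_1 + 1·σ_2 = 6(Δ_1 - Δ_0) = 18
Clamped end conditions give two more equations: 2h_0·σ_0 + h_0·σ_1 = 6(Δ_0 - g'(-1)) = -30 and h_1·σ_1 + 2h_1·σ_2 = 6(g'(2) - Δ_1) = -36.
Solving the tridiagonal system: σ_0 = -79/6, σ_1 = 34/3, σ_2 = -71/3.
On [-1, 1], g(t) = 2 + 2·(t + 1) - 79/12·(t + 1)² + 49/24·(t + 1)³.
With (t + 1) = 3/2: g(1/2) = -187/64.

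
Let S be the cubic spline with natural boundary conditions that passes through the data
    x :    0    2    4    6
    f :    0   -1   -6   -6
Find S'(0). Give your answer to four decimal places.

Put M_i = S'' at the i-th knot. Here h = (2, 2, 2) and Δ = (-1/2, -5/2, 0), so the interior equations h_(i-1)·M_(i-1) + 2(h_(i-1)+h_i)·M_i + h_i·M_(i+1) = 6(Δ_i − Δ_(i-1)) read
  2·M_0 + 8·M_1 + 2·M_2 = 6(Δ_1 - Δ_0) = -12
  2·M_1 + 8·M_2 + 2·M_3 = 6(Δ_2 - Δ_1) = 15
Natural end conditions: M_0 = M_3 = 0.
Hence M_0 = 0, M_1 = -21/10, M_2 = 12/5, M_3 = 0.
On [0, 2], S'(x) = b_0 + 2c_0·x + 3d_0·x² with b_0 = Δ_0 - h_0(2M_0 + M_1)/6 = 1/5, c_0 = M_0/2 = 0, d_0 = (M_1 - M_0)/(6h_0) = -7/40. So S'(0) = 1/5.

0.2000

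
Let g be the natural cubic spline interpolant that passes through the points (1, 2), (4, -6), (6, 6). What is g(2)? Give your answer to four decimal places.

-2.9778

With M_i denoting the second derivative at x_i, h_i = 3, 2, and Δ_i = (y_(i+1) − y_i)/h_i = -8/3, 6:
  3·M_0 + 10·M_1 + 2·M_2 = 6(Δ_1 - Δ_0) = 52
Natural end conditions: M_0 = M_2 = 0.
Forward elimination and back-substitution give M_0 = 0, M_1 = 26/5, M_2 = 0.
On [1, 4], g(x) = 2 - 79/15·(x - 1) + 0·(x - 1)² + 13/45·(x - 1)³.
With (x - 1) = 1: g(2) = -134/45.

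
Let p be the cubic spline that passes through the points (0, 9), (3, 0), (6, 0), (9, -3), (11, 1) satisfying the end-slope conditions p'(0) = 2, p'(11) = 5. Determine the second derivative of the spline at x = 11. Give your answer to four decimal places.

3.6972

With m_i denoting the second derivative at x_i, h_i = 3, 3, 3, 2, and Δ_i = (y_(i+1) − y_i)/h_i = -3, 0, -1, 2:
  3·m_0 + 12·m_1 + 3·m_2 = 6(Δ_1 - Δ_0) = 18
  3·m_1 + 12·m_2 + 3·m_3 = 6(Δ_2 - Δ_1) = -6
  3·m_2 + 10·m_3 + 2·m_4 = 6(Δ_3 - Δ_2) = 18
Clamped end conditions give two more equations: 2h_0·m_0 + h_0·m_1 = 6(Δ_0 - p'(0)) = -30 and h_3·m_3 + 2h_3·m_4 = 6(p'(11) - Δ_3) = 18.
Forward elimination and back-substitution give m_0 = -485/71, m_1 = 260/71, m_2 = -129/71, m_3 = 114/71, m_4 = 525/142.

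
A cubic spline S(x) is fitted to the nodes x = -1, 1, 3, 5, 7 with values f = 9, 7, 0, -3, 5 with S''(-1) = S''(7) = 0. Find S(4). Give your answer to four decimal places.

With m_i denoting the second derivative at x_i, h_i = 2, 2, 2, 2, and Δ_i = (y_(i+1) − y_i)/h_i = -1, -7/2, -3/2, 4:
  2·m_0 + 8·m_1 + 2·m_2 = 6(Δ_1 - Δ_0) = -15
  2·m_1 + 8·m_2 + 2·m_3 = 6(Δ_2 - Δ_1) = 12
  2·m_2 + 8·m_3 + 2·m_4 = 6(Δ_3 - Δ_2) = 33
Natural end conditions: m_0 = m_4 = 0.
Solving the tridiagonal system: m_0 = 0, m_1 = -15/7, m_2 = 15/14, m_3 = 27/7, m_4 = 0.
On [3, 5], S(x) = 0 - 7/2·(x - 3) + 15/28·(x - 3)² + 13/56·(x - 3)³.
With (x - 3) = 1: S(4) = -153/56.

-2.7321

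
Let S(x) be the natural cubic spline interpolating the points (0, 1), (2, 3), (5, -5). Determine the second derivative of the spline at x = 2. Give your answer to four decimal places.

Let M_i = S''(x_i). Step sizes h_i = 2, 3; slopes of the chords Δ_i = (y_(i+1) - y_i)/h_i = 1, -8/3.
  2·M_0 + 10·M_1 + 3·M_2 = 6(Δ_1 - Δ_0) = -22
Natural end conditions: M_0 = M_2 = 0.
Forward elimination and back-substitution give M_0 = 0, M_1 = -11/5, M_2 = 0.

-2.2000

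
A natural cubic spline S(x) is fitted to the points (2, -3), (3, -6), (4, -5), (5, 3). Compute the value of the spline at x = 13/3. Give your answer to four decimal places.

-2.9259

Put M_i = S'' at the i-th knot. Here h = (1, 1, 1) and Δ = (-3, 1, 8), so the interior equations h_(i-1)·M_(i-1) + 2(h_(i-1)+h_i)·M_i + h_i·M_(i+1) = 6(Δ_i − Δ_(i-1)) read
  1·M_0 + 4·M_1 + 1·M_2 = 6(Δ_1 - Δ_0) = 24
  1·M_1 + 4·M_2 + 1·M_3 = 6(Δ_2 - Δ_1) = 42
Natural end conditions: M_0 = M_3 = 0.
Forward elimination and back-substitution give M_0 = 0, M_1 = 18/5, M_2 = 48/5, M_3 = 0.
On [4, 5], S(x) = -5 + 24/5·(x - 4) + 24/5·(x - 4)² - 8/5·(x - 4)³.
With (x - 4) = 1/3: S(13/3) = -79/27.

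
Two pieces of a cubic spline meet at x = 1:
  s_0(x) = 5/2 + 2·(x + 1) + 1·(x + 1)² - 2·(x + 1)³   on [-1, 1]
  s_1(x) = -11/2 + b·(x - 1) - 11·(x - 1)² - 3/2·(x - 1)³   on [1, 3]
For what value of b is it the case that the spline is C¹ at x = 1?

-18

s_0'(x) = 2 + 2·(x + 1) - 6·(x + 1)², so s_0'(1) = -18. On the right, s_1'(1) = b, so b = -18.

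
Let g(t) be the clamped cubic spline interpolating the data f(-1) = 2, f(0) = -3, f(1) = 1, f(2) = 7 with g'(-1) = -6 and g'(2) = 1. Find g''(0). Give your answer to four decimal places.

13.4667

Let M_i = g''(x_i). Step sizes h_i = 1, 1, 1; slopes of the chords Δ_i = (y_(i+1) - y_i)/h_i = -5, 4, 6.
  1·M_0 + 4·M_1 + 1·M_2 = 6(Δ_1 - Δ_0) = 54
  1·M_1 + 4·M_2 + 1·M_3 = 6(Δ_2 - Δ_1) = 12
Clamped end conditions give two more equations: 2h_0·M_0 + h_0·M_1 = 6(Δ_0 - g'(-1)) = 6 and h_2·M_2 + 2h_2·M_3 = 6(g'(2) - Δ_2) = -30.
Solving the tridiagonal system: M_0 = -56/15, M_1 = 202/15, M_2 = 58/15, M_3 = -254/15.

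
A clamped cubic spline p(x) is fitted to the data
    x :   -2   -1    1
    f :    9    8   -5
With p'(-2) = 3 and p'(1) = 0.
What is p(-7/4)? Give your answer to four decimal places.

9.5117

Let M_i = p''(x_i). Step sizes h_i = 1, 2; slopes of the chords Δ_i = (y_(i+1) - y_i)/h_i = -1, -13/2.
  1·M_0 + 6·M_1 + 2·M_2 = 6(Δ_1 - Δ_0) = -33
Clamped end conditions give two more equations: 2h_0·M_0 + h_0·M_1 = 6(Δ_0 - p'(-2)) = -24 and h_1·M_1 + 2h_1·M_2 = 6(p'(1) - Δ_1) = 39.
Solving: M_0 = -15/2, M_1 = -9, M_2 = 57/4.
On [-2, -1], p(x) = 9 + 3·(x + 2) - 15/4·(x + 2)² - 1/4·(x + 2)³.
With (x + 2) = 1/4: p(-7/4) = 2435/256.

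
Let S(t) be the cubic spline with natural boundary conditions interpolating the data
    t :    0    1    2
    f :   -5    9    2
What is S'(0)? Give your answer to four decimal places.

Write σ_i for S''(x_i). With h_i = 1, 1 and divided differences Δ_i = 14, -7, the continuity of S' gives the tridiagonal system
  1·σ_0 + 4·σ_1 + 1·σ_2 = 6(Δ_1 - Δ_0) = -126
Natural end conditions: σ_0 = σ_2 = 0.
Hence σ_0 = 0, σ_1 = -63/2, σ_2 = 0.
On [0, 1], S'(t) = b_0 + 2c_0·t + 3d_0·t² with b_0 = Δ_0 - h_0(2σ_0 + σ_1)/6 = 77/4, c_0 = σ_0/2 = 0, d_0 = (σ_1 - σ_0)/(6h_0) = -21/4. So S'(0) = 77/4.

19.2500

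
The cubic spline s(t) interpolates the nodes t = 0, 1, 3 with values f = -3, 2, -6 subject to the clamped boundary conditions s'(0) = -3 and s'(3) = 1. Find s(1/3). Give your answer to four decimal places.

Put M_i = s'' at the i-th knot. Here h = (1, 2) and Δ = (5, -4), so the interior equations h_(i-1)·M_(i-1) + 2(h_(i-1)+h_i)·M_i + h_i·M_(i+1) = 6(Δ_i − Δ_(i-1)) read
  1·M_0 + 6·M_1 + 2·M_2 = 6(Δ_1 - Δ_0) = -54
Clamped end conditions give two more equations: 2h_0·M_0 + h_0·M_1 = 6(Δ_0 - s'(0)) = 48 and h_1·M_1 + 2h_1·M_2 = 6(s'(3) - Δ_1) = 30.
Forward elimination and back-substitution give M_0 = 103/3, M_1 = -62/3, M_2 = 107/6.
On [0, 1], s(t) = -3 - 3·t + 103/6·t² - 55/6·t³.
With t = 1/3: s(1/3) = -197/81.

-2.4321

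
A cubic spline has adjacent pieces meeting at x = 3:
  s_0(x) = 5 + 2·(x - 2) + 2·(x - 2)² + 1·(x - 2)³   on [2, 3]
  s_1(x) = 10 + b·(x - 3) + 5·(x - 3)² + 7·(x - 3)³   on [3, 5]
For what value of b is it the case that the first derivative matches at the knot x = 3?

9

s_0'(x) = 2 + 4·(x - 2) + 3·(x - 2)², so s_0'(3) = 9. On the right, s_1'(3) = b, so b = 9.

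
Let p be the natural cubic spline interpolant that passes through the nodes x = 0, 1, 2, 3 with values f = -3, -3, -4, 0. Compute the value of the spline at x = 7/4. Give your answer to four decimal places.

With m_i denoting the second derivative at x_i, h_i = 1, 1, 1, and Δ_i = (y_(i+1) − y_i)/h_i = 0, -1, 4:
  1·m_0 + 4·m_1 + 1·m_2 = 6(Δ_1 - Δ_0) = -6
  1·m_1 + 4·m_2 + 1·m_3 = 6(Δ_2 - Δ_1) = 30
Natural end conditions: m_0 = m_3 = 0.
Solving: m_0 = 0, m_1 = -18/5, m_2 = 42/5, m_3 = 0.
On [1, 2], p(x) = -3 - 6/5·(x - 1) - 9/5·(x - 1)² + 2·(x - 1)³.
With (x - 1) = 3/4: p(7/4) = -651/160.

-4.0688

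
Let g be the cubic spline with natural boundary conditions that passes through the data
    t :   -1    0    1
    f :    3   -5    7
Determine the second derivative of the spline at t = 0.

30

With M_i denoting the second derivative at x_i, h_i = 1, 1, and Δ_i = (y_(i+1) − y_i)/h_i = -8, 12:
  1·M_0 + 4·M_1 + 1·M_2 = 6(Δ_1 - Δ_0) = 120
Natural end conditions: M_0 = M_2 = 0.
Solving: M_0 = 0, M_1 = 30, M_2 = 0.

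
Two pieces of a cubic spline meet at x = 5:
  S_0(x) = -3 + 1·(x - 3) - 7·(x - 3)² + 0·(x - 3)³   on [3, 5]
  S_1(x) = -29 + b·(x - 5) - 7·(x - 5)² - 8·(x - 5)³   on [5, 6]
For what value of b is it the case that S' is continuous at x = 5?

S_0'(x) = 1 - 14·(x - 3) + 0·(x - 3)², so S_0'(5) = -27. On the right, S_1'(5) = b, so b = -27.

-27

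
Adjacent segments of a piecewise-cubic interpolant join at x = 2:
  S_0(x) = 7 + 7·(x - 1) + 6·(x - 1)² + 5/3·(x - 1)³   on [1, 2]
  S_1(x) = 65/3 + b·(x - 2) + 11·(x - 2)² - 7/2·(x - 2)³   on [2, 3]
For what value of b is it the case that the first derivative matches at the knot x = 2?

24

S_0'(x) = 7 + 12·(x - 1) + 5·(x - 1)², so S_0'(2) = 24. On the right, S_1'(2) = b, so b = 24.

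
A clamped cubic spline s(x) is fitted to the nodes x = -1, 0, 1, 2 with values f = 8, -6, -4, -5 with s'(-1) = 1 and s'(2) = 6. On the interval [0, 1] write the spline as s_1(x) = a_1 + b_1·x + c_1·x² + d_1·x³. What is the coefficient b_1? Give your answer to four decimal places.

With M_i denoting the second derivative at x_i, h_i = 1, 1, 1, and Δ_i = (y_(i+1) − y_i)/h_i = -14, 2, -1:
  1·M_0 + 4·M_1 + 1·M_2 = 6(Δ_1 - Δ_0) = 96
  1·M_1 + 4·M_2 + 1·M_3 = 6(Δ_2 - Δ_1) = -18
Clamped end conditions give two more equations: 2h_0·M_0 + h_0·M_1 = 6(Δ_0 - s'(-1)) = -90 and h_2·M_2 + 2h_2·M_3 = 6(s'(2) - Δ_2) = 42.
Forward elimination and back-substitution give M_0 = -206/3, M_1 = 142/3, M_2 = -74/3, M_3 = 100/3.
On [0, 1], with s_1(x) = a_1 + b_1·x + c_1·x² + d_1·x³: c_1 = M_1/2 = 71/3, d_1 = (M_2 - M_1)/(6h_1) = -12, b_1 = Δ_1 - h_1(2M_1 + M_2)/6 = -29/3.

-9.6667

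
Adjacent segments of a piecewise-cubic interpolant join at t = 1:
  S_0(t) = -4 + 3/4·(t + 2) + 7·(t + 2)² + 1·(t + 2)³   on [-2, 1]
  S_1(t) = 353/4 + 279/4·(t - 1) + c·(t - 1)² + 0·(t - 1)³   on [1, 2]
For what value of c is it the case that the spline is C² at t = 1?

S_0''(t) = 14 + 6·(t + 2), so S_0''(1) = 32. On the right, S_1''(1) = 2c, so c = 16.

16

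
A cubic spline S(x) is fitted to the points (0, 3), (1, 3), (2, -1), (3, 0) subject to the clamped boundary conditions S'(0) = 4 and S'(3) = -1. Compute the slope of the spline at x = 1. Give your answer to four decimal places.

-3.7333

Put M_i = S'' at the i-th knot. Here h = (1, 1, 1) and Δ = (0, -4, 1), so the interior equations h_(i-1)·M_(i-1) + 2(h_(i-1)+h_i)·M_i + h_i·M_(i+1) = 6(Δ_i − Δ_(i-1)) read
  1·M_0 + 4·M_1 + 1·M_2 = 6(Δ_1 - Δ_0) = -24
  1·M_1 + 4·M_2 + 1·M_3 = 6(Δ_2 - Δ_1) = 30
Clamped end conditions give two more equations: 2h_0·M_0 + h_0·M_1 = 6(Δ_0 - S'(0)) = -24 and h_2·M_2 + 2h_2·M_3 = 6(S'(3) - Δ_2) = -12.
Forward elimination and back-substitution give M_0 = -128/15, M_1 = -104/15, M_2 = 184/15, M_3 = -182/15.
On [1, 2], S'(x) = b_1 + 2c_1·(x - 1) + 3d_1·(x - 1)² with b_1 = Δ_1 - h_1(2M_1 + M_2)/6 = -56/15, c_1 = M_1/2 = -52/15, d_1 = (M_2 - M_1)/(6h_1) = 16/5. So S'(1) = -56/15.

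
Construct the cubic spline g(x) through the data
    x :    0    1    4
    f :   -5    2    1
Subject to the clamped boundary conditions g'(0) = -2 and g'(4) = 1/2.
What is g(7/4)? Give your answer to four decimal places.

Write m_i for g''(x_i). With h_i = 1, 3 and divided differences Δ_i = 7, -1/3, the continuity of g' gives the tridiagonal system
  1·m_0 + 8·m_1 + 3·m_2 = 6(Δ_1 - Δ_0) = -44
Clamped end conditions give two more equations: 2h_0·m_0 + h_0·m_1 = 6(Δ_0 - g'(0)) = 54 and h_1·m_1 + 2h_1·m_2 = 6(g'(4) - Δ_1) = 5.
Solving: m_0 = 265/8, m_1 = -49/4, m_2 = 167/24.
On [1, 4], g(x) = 2 + 135/16·(x - 1) - 49/8·(x - 1)² + 461/432·(x - 1)³.
With (x - 1) = 3/4: g(7/4) = 5461/1024.

5.3330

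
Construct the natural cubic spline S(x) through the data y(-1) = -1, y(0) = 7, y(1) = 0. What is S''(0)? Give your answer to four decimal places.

Put M_i = S'' at the i-th knot. Here h = (1, 1) and Δ = (8, -7), so the interior equations h_(i-1)·M_(i-1) + 2(h_(i-1)+h_i)·M_i + h_i·M_(i+1) = 6(Δ_i − Δ_(i-1)) read
  1·M_0 + 4·M_1 + 1·M_2 = 6(Δ_1 - Δ_0) = -90
Natural end conditions: M_0 = M_2 = 0.
Solving: M_0 = 0, M_1 = -45/2, M_2 = 0.

-22.5000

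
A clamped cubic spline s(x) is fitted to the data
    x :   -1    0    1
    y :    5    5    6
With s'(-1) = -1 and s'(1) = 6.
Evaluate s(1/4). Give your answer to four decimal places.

Let M_i = s''(x_i). Step sizes h_i = 1, 1; slopes of the chords Δ_i = (y_(i+1) - y_i)/h_i = 0, 1.
  1·M_0 + 4·M_1 + 1·M_2 = 6(Δ_1 - Δ_0) = 6
Clamped end conditions give two more equations: 2h_0·M_0 + h_0·M_1 = 6(Δ_0 - s'(-1)) = 6 and h_1·M_1 + 2h_1·M_2 = 6(s'(1) - Δ_1) = 30.
Forward elimination and back-substitution give M_0 = 5, M_1 = -4, M_2 = 17.
On [0, 1], s(x) = 5 - 1/2·x - 2·x² + 7/2·x³.
With x = 1/4: s(1/4) = 615/128.

4.8047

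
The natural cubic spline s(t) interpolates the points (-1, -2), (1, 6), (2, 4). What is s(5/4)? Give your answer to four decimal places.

5.8281

Let m_i = s''(x_i). Step sizes h_i = 2, 1; slopes of the chords Δ_i = (y_(i+1) - y_i)/h_i = 4, -2.
  2·m_0 + 6·m_1 + 1·m_2 = 6(Δ_1 - Δ_0) = -36
Natural end conditions: m_0 = m_2 = 0.
Forward elimination and back-substitution give m_0 = 0, m_1 = -6, m_2 = 0.
On [1, 2], s(t) = 6 + 0·(t - 1) - 3·(t - 1)² + 1·(t - 1)³.
With (t - 1) = 1/4: s(5/4) = 373/64.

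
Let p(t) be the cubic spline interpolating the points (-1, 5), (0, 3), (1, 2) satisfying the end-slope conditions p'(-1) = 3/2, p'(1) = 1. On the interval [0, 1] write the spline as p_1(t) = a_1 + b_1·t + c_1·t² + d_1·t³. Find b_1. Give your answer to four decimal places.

-2.8750

Write M_i for p''(x_i). With h_i = 1, 1 and divided differences Δ_i = -2, -1, the continuity of p' gives the tridiagonal system
  1·M_0 + 4·M_1 + 1·M_2 = 6(Δ_1 - Δ_0) = 6
Clamped end conditions give two more equations: 2h_0·M_0 + h_0·M_1 = 6(Δ_0 - p'(-1)) = -21 and h_1·M_1 + 2h_1·M_2 = 6(p'(1) - Δ_1) = 12.
Solving the tridiagonal system: M_0 = -49/4, M_1 = 7/2, M_2 = 17/4.
On [0, 1], with p_1(t) = a_1 + b_1·t + c_1·t² + d_1·t³: c_1 = M_1/2 = 7/4, d_1 = (M_2 - M_1)/(6h_1) = 1/8, b_1 = Δ_1 - h_1(2M_1 + M_2)/6 = -23/8.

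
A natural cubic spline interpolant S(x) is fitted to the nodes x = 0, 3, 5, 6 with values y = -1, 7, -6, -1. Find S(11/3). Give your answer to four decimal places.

1.9083

Let m_i = S''(x_i). Step sizes h_i = 3, 2, 1; slopes of the chords Δ_i = (y_(i+1) - y_i)/h_i = 8/3, -13/2, 5.
  3·m_0 + 10·m_1 + 2·m_2 = 6(Δ_1 - Δ_0) = -55
  2·m_1 + 6·m_2 + 1·m_3 = 6(Δ_2 - Δ_1) = 69
Natural end conditions: m_0 = m_3 = 0.
Hence m_0 = 0, m_1 = -117/14, m_2 = 100/7, m_3 = 0.
On [3, 5], S(x) = 7 - 239/42·(x - 3) - 117/28·(x - 3)² + 317/168·(x - 3)³.
With (x - 3) = 2/3: S(11/3) = 1082/567.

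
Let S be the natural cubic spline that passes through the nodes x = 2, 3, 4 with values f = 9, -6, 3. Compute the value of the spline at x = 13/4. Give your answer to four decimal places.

Let M_i = S''(x_i). Step sizes h_i = 1, 1; slopes of the chords Δ_i = (y_(i+1) - y_i)/h_i = -15, 9.
  1·M_0 + 4·M_1 + 1·M_2 = 6(Δ_1 - Δ_0) = 144
Natural end conditions: M_0 = M_2 = 0.
Forward elimination and back-substitution give M_0 = 0, M_1 = 36, M_2 = 0.
On [3, 4], S(x) = -6 - 3·(x - 3) + 18·(x - 3)² - 6·(x - 3)³.
With (x - 3) = 1/4: S(13/4) = -183/32.

-5.7188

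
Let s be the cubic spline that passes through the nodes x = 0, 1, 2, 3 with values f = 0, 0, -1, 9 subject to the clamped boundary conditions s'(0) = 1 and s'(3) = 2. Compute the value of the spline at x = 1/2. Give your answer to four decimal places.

Put σ_i = s'' at the i-th knot. Here h = (1, 1, 1) and Δ = (0, -1, 10), so the interior equations h_(i-1)·σ_(i-1) + 2(h_(i-1)+h_i)·σ_i + h_i·σ_(i+1) = 6(Δ_i − Δ_(i-1)) read
  1·σ_0 + 4·σ_1 + 1·σ_2 = 6(Δ_1 - Δ_0) = -6
  1·σ_1 + 4·σ_2 + 1·σ_3 = 6(Δ_2 - Δ_1) = 66
Clamped end conditions give two more equations: 2h_0·σ_0 + h_0·σ_1 = 6(Δ_0 - s'(0)) = -6 and h_2·σ_2 + 2h_2·σ_3 = 6(s'(3) - Δ_2) = -48.
Solving the tridiagonal system: σ_0 = 22/15, σ_1 = -134/15, σ_2 = 424/15, σ_3 = -572/15.
On [0, 1], s(x) = 0 + 1·x + 11/15·x² - 26/15·x³.
With x = 1/2: s(1/2) = 7/15.

0.4667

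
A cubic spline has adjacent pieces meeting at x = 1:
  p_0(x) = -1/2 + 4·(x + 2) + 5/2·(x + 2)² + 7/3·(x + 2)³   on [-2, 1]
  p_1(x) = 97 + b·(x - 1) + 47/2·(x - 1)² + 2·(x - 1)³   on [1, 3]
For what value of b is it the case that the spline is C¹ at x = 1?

p_0'(x) = 4 + 5·(x + 2) + 7·(x + 2)², so p_0'(1) = 82. On the right, p_1'(1) = b, so b = 82.

82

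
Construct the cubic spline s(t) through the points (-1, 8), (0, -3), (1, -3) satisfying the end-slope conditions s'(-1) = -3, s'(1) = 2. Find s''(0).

Put M_i = s'' at the i-th knot. Here h = (1, 1) and Δ = (-11, 0), so the interior equations h_(i-1)·M_(i-1) + 2(h_(i-1)+h_i)·M_i + h_i·M_(i+1) = 6(Δ_i − Δ_(i-1)) read
  1·M_0 + 4·M_1 + 1·M_2 = 6(Δ_1 - Δ_0) = 66
Clamped end conditions give two more equations: 2h_0·M_0 + h_0·M_1 = 6(Δ_0 - s'(-1)) = -48 and h_1·M_1 + 2h_1·M_2 = 6(s'(1) - Δ_1) = 12.
Solving the tridiagonal system: M_0 = -38, M_1 = 28, M_2 = -8.

28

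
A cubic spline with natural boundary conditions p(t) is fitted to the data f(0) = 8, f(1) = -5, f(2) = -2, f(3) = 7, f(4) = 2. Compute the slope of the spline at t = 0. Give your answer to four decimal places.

-16.6071

Let M_i = p''(x_i). Step sizes h_i = 1, 1, 1, 1; slopes of the chords Δ_i = (y_(i+1) - y_i)/h_i = -13, 3, 9, -5.
  1·M_0 + 4·M_1 + 1·M_2 = 6(Δ_1 - Δ_0) = 96
  1·M_1 + 4·M_2 + 1·M_3 = 6(Δ_2 - Δ_1) = 36
  1·M_2 + 4·M_3 + 1·M_4 = 6(Δ_3 - Δ_2) = -84
Natural end conditions: M_0 = M_4 = 0.
Solving: M_0 = 0, M_1 = 303/14, M_2 = 66/7, M_3 = -327/14, M_4 = 0.
On [0, 1], p'(t) = b_0 + 2c_0·t + 3d_0·t² with b_0 = Δ_0 - h_0(2M_0 + M_1)/6 = -465/28, c_0 = M_0/2 = 0, d_0 = (M_1 - M_0)/(6h_0) = 101/28. So p'(0) = -465/28.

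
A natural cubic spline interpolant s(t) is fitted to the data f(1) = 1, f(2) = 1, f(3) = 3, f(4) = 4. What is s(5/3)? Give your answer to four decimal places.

Put M_i = s'' at the i-th knot. Here h = (1, 1, 1) and Δ = (0, 2, 1), so the interior equations h_(i-1)·M_(i-1) + 2(h_(i-1)+h_i)·M_i + h_i·M_(i+1) = 6(Δ_i − Δ_(i-1)) read
  1·M_0 + 4·M_1 + 1·M_2 = 6(Δ_1 - Δ_0) = 12
  1·M_1 + 4·M_2 + 1·M_3 = 6(Δ_2 - Δ_1) = -6
Natural end conditions: M_0 = M_3 = 0.
Hence M_0 = 0, M_1 = 18/5, M_2 = -12/5, M_3 = 0.
On [1, 2], s(t) = 1 - 3/5·(t - 1) + 0·(t - 1)² + 3/5·(t - 1)³.
With (t - 1) = 2/3: s(5/3) = 7/9.

0.7778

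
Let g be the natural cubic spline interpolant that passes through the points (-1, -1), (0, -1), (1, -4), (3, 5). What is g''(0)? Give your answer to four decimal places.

-6.6522

With M_i denoting the second derivative at x_i, h_i = 1, 1, 2, and Δ_i = (y_(i+1) − y_i)/h_i = 0, -3, 9/2:
  1·M_0 + 4·M_1 + 1·M_2 = 6(Δ_1 - Δ_0) = -18
  1·M_1 + 6·M_2 + 2·M_3 = 6(Δ_2 - Δ_1) = 45
Natural end conditions: M_0 = M_3 = 0.
Forward elimination and back-substitution give M_0 = 0, M_1 = -153/23, M_2 = 198/23, M_3 = 0.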